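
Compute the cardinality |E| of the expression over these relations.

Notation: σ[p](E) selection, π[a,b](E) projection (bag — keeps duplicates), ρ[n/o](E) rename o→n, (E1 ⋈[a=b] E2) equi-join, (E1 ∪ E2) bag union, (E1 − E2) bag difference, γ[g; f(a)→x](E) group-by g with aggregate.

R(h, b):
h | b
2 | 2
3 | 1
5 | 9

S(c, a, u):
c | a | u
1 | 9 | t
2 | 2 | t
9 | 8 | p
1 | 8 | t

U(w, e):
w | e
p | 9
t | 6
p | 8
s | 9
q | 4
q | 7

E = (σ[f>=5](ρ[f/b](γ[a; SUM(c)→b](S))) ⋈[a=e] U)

Per-node cardinality:
  S → 4
  γ[a; SUM(c)→b](S) → 3
  ρ[f/b](γ[a; SUM(c)→b](S)) → 3
  σ[f>=5](ρ[f/b](γ[a; SUM(c)→b](S))) → 1
  U → 6
  (σ[f>=5](ρ[f/b](γ[a; SUM(c)→b](S))) ⋈[a=e] U) → 1

|E| = 1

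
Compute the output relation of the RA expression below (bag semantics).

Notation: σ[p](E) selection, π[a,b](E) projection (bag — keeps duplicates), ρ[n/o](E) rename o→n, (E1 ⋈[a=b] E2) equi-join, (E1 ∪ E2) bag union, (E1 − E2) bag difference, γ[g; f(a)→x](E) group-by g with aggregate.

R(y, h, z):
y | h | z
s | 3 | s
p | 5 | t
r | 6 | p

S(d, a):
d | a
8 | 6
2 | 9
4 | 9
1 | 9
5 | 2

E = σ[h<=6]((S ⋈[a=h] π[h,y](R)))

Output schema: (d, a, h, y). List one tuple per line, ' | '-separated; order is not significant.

Per-node cardinality:
  S → 5
  R → 3
  π[h,y](R) → 3
  (S ⋈[a=h] π[h,y](R)) → 1
  σ[h<=6]((S ⋈[a=h] π[h,y](R))) → 1

== RESULT ==
d | a | h | y
8 | 6 | 6 | r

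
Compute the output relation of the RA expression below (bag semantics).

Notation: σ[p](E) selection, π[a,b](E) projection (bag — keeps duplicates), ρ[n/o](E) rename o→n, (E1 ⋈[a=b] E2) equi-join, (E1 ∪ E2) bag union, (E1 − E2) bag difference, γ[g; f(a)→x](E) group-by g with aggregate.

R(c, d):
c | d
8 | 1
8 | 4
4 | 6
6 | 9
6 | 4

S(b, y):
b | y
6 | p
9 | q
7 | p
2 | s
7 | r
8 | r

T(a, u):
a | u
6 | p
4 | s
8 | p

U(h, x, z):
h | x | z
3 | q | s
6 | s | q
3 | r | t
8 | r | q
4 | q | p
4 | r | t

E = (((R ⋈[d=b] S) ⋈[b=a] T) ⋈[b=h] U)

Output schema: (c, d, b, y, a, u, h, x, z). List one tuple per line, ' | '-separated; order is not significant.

Subexpression sizes:
  R → 5
  S → 6
  (R ⋈[d=b] S) → 2
  T → 3
  ((R ⋈[d=b] S) ⋈[b=a] T) → 1
  U → 6
  (((R ⋈[d=b] S) ⋈[b=a] T) ⋈[b=h] U) → 1

== RESULT ==
c | d | b | y | a | u | h | x | z
4 | 6 | 6 | p | 6 | p | 6 | s | q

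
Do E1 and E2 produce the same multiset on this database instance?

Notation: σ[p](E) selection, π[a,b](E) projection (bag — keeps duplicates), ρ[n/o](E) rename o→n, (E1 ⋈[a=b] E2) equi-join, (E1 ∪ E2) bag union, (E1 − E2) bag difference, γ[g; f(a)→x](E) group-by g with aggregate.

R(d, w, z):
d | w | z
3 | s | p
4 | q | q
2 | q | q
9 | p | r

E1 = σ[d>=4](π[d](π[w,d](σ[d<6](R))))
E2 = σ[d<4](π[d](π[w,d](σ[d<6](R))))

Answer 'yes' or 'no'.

E1 subexpression sizes:
  R → 4
  σ[d<6](R) → 3
  π[w,d](σ[d<6](R)) → 3
  π[d](π[w,d](σ[d<6](R))) → 3
  σ[d>=4](π[d](π[w,d](σ[d<6](R)))) → 1
E2 subexpression sizes:
  R → 4
  σ[d<6](R) → 3
  π[w,d](σ[d<6](R)) → 3
  π[d](π[w,d](σ[d<6](R))) → 3
  σ[d<4](π[d](π[w,d](σ[d<6](R)))) → 2

E1 result:
d
4
E2 result:
d
2
3
Witness: (2,) appears 0× in E1 but 1× in E2.

no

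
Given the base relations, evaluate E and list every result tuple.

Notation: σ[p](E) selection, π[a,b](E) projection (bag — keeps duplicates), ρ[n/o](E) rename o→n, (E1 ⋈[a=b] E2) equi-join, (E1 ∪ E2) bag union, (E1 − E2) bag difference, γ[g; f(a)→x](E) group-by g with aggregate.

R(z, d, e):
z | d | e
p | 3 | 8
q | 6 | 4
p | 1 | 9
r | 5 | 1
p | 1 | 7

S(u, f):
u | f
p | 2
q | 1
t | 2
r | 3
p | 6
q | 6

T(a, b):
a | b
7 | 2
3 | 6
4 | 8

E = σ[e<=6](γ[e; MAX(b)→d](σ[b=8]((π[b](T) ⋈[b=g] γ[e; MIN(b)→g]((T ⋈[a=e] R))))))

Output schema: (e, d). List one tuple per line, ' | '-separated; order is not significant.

Stepwise |·|:
  T → 3
  π[b](T) → 3
  T → 3
  R → 5
  (T ⋈[a=e] R) → 2
  γ[e; MIN(b)→g]((T ⋈[a=e] R)) → 2
  (π[b](T) ⋈[b=g] γ[e; MIN(b)→g]((T ⋈[a=e] R))) → 2
  σ[b=8]((π[b](T) ⋈[b=g] γ[e; MIN(b)→g]((T ⋈[a=e] R)))) → 1
  γ[e; MAX(b)→d](σ[b=8]((π[b](T) ⋈[b=g] γ[e; MIN(b)→g]((T ⋈[a=e] R))))) → 1
  σ[e<=6](γ[e; MAX(b)→d](σ[b=8]((π[b](T) ⋈[b=g] γ[e; MIN(b)→g]((T ⋈[a=e] R)))))) → 1

== RESULT ==
e | d
4 | 8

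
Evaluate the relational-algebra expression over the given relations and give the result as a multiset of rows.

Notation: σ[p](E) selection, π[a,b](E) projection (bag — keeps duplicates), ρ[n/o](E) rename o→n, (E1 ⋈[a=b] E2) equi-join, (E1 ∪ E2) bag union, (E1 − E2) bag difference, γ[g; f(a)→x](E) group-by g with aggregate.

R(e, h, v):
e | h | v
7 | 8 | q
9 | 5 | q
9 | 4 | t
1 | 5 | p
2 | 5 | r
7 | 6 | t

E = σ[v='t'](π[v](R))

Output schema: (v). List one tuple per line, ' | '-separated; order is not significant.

Subexpression sizes:
  R → 6
  π[v](R) → 6
  σ[v='t'](π[v](R)) → 2

== RESULT ==
v
t
t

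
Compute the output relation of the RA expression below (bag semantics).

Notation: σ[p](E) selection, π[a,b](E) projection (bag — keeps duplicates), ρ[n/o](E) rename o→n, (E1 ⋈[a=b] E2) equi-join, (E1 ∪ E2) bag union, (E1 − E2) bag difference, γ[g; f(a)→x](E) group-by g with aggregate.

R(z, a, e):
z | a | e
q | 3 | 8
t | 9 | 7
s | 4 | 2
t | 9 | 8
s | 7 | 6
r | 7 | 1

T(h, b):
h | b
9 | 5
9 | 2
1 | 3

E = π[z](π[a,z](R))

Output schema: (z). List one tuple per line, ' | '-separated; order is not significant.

Per-node cardinality:
  R → 6
  π[a,z](R) → 6
  π[z](π[a,z](R)) → 6

== RESULT ==
z
q
r
s
s
t
t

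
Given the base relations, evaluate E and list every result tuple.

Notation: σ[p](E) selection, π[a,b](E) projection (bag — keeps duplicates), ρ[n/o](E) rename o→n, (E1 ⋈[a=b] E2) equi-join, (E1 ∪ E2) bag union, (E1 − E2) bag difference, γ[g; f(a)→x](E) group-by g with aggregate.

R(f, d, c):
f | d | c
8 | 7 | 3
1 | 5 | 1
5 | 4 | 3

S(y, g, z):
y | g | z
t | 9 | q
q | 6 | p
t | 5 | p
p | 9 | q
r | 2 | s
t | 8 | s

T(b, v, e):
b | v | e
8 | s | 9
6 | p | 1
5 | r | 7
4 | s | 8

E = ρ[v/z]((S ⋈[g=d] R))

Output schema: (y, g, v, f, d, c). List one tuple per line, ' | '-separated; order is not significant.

Per-node cardinality:
  S → 6
  R → 3
  (S ⋈[g=d] R) → 1
  ρ[v/z]((S ⋈[g=d] R)) → 1

== RESULT ==
y | g | v | f | d | c
t | 5 | p | 1 | 5 | 1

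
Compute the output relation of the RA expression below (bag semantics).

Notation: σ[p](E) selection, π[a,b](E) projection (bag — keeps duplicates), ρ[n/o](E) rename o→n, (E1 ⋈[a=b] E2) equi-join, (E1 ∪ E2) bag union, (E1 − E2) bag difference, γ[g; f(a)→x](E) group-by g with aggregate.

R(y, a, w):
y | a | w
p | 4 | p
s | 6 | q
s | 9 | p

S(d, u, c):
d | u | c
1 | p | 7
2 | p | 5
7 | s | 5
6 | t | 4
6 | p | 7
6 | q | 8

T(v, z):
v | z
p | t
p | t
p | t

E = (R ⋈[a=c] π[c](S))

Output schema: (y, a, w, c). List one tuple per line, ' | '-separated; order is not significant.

Row counts bottom-up:
  R → 3
  S → 6
  π[c](S) → 6
  (R ⋈[a=c] π[c](S)) → 1

== RESULT ==
y | a | w | c
p | 4 | p | 4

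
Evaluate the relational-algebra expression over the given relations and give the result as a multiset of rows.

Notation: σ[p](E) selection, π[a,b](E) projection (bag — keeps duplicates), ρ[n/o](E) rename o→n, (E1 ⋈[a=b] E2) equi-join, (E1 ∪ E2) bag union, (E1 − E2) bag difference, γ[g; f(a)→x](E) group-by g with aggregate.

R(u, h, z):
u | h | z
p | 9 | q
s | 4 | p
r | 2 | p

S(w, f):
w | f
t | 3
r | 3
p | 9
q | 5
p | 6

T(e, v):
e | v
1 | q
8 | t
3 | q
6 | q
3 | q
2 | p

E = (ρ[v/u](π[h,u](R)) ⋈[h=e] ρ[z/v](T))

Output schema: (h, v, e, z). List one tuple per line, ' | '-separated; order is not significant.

Stepwise |·|:
  R → 3
  π[h,u](R) → 3
  ρ[v/u](π[h,u](R)) → 3
  T → 6
  ρ[z/v](T) → 6
  (ρ[v/u](π[h,u](R)) ⋈[h=e] ρ[z/v](T)) → 1

== RESULT ==
h | v | e | z
2 | r | 2 | p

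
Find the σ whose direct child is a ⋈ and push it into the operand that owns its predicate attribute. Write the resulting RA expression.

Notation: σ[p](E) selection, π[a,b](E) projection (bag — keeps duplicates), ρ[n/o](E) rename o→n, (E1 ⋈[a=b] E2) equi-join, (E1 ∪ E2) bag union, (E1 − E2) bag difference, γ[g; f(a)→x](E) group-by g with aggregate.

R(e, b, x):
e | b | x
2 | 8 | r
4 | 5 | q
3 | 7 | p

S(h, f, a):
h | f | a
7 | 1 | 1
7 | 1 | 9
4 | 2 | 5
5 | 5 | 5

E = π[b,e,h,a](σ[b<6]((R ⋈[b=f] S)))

σ filters on b, owned by the left side.
E' = π[b,e,h,a]((σ[b<6](R) ⋈[b=f] S))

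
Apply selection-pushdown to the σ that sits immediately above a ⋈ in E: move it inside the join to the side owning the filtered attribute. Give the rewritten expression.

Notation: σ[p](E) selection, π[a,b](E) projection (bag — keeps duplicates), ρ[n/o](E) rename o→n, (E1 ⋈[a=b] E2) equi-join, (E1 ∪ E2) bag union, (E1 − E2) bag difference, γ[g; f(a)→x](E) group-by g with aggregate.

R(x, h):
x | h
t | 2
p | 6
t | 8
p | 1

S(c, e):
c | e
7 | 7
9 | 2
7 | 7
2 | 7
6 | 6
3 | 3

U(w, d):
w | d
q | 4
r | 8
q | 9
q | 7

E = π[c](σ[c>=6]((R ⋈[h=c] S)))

σ filters on c, owned by the right side.
E' = π[c]((R ⋈[h=c] σ[c>=6](S)))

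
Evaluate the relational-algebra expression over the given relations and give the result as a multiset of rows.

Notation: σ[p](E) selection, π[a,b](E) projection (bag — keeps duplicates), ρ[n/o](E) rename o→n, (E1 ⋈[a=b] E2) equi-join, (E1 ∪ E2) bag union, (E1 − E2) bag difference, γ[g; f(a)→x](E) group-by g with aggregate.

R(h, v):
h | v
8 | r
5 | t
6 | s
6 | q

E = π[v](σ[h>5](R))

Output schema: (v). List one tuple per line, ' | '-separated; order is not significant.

Row counts bottom-up:
  R → 4
  σ[h>5](R) → 3
  π[v](σ[h>5](R)) → 3

== RESULT ==
v
q
r
s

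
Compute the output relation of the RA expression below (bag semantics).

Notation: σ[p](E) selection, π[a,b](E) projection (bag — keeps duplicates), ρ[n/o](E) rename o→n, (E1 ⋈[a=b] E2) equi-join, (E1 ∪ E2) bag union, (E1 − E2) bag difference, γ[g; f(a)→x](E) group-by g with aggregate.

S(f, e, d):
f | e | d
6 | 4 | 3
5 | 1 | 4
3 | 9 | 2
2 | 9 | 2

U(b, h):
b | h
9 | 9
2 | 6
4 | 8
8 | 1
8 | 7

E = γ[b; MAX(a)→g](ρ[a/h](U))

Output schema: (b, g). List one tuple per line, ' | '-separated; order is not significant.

Per-node cardinality:
  U → 5
  ρ[a/h](U) → 5
  γ[b; MAX(a)→g](ρ[a/h](U)) → 4

== RESULT ==
b | g
2 | 6
4 | 8
8 | 7
9 | 9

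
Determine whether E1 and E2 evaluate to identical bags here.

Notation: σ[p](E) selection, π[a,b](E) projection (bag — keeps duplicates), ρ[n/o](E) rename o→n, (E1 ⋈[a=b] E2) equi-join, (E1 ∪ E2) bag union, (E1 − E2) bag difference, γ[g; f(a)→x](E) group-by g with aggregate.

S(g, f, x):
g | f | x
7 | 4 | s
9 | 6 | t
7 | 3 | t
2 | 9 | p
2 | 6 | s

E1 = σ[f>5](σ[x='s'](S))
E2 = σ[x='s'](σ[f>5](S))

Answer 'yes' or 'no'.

E1 subexpression sizes:
  S → 5
  σ[x='s'](S) → 2
  σ[f>5](σ[x='s'](S)) → 1
E2 subexpression sizes:
  S → 5
  σ[f>5](S) → 3
  σ[x='s'](σ[f>5](S)) → 1

E1 and E2 produce the same multiset:
g | f | x
2 | 6 | s

yes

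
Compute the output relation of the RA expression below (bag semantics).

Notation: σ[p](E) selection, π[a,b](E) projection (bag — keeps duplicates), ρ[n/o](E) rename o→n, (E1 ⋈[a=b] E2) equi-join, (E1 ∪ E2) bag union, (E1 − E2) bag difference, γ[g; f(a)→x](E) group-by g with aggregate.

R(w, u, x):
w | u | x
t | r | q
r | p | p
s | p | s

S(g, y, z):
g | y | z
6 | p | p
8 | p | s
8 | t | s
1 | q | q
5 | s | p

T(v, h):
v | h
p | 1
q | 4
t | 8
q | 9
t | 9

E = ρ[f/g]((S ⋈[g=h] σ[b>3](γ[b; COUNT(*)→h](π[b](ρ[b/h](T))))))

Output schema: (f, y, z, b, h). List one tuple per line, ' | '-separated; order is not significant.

Subexpression sizes:
  S → 5
  T → 5
  ρ[b/h](T) → 5
  π[b](ρ[b/h](T)) → 5
  γ[b; COUNT(*)→h](π[b](ρ[b/h](T))) → 4
  σ[b>3](γ[b; COUNT(*)→h](π[b](ρ[b/h](T)))) → 3
  (S ⋈[g=h] σ[b>3](γ[b; COUNT(*)→h](π[b](ρ[b/h](T))))) → 2
  ρ[f/g]((S ⋈[g=h] σ[b>3](γ[b; COUNT(*)→h](π[b](ρ[b/h](T)))))) → 2

== RESULT ==
f | y | z | b | h
1 | q | q | 4 | 1
1 | q | q | 8 | 1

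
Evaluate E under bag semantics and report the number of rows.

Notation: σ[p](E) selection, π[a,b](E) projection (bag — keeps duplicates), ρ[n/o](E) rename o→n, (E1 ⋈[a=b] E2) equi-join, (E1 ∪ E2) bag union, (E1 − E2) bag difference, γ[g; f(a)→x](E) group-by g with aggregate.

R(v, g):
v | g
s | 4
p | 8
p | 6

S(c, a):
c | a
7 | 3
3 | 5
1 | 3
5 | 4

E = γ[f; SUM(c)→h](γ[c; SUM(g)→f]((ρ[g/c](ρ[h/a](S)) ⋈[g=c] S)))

Row counts bottom-up:
  S → 4
  ρ[h/a](S) → 4
  ρ[g/c](ρ[h/a](S)) → 4
  S → 4
  (ρ[g/c](ρ[h/a](S)) ⋈[g=c] S) → 4
  γ[c; SUM(g)→f]((ρ[g/c](ρ[h/a](S)) ⋈[g=c] S)) → 4
  γ[f; SUM(c)→h](γ[c; SUM(g)→f]((ρ[g/c](ρ[h/a](S)) ⋈[g=c] S))) → 4

|E| = 4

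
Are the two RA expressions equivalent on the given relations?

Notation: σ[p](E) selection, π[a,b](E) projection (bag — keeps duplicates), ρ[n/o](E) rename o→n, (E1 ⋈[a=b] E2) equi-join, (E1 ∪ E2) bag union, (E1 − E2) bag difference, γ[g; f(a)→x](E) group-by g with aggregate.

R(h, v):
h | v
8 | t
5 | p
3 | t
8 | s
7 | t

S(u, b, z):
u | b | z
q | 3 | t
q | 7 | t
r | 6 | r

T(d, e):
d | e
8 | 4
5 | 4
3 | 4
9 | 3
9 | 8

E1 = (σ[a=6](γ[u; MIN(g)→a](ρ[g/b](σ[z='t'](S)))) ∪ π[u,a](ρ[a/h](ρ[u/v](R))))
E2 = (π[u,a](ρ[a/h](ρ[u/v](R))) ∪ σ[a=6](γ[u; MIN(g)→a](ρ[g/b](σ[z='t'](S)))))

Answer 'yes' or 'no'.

E1 row counts bottom-up:
  S → 3
  σ[z='t'](S) → 2
  ρ[g/b](σ[z='t'](S)) → 2
  γ[u; MIN(g)→a](ρ[g/b](σ[z='t'](S))) → 1
  σ[a=6](γ[u; MIN(g)→a](ρ[g/b](σ[z='t'](S)))) → 0
  R → 5
  ρ[u/v](R) → 5
  ρ[a/h](ρ[u/v](R)) → 5
  π[u,a](ρ[a/h](ρ[u/v](R))) → 5
  (σ[a=6](γ[u; MIN(g)→a](ρ[g/b](σ[z='t'](S)))) ∪ π[u,a](ρ[a/h](ρ[u/v](R)))) → 5
E2 row counts bottom-up:
  R → 5
  ρ[u/v](R) → 5
  ρ[a/h](ρ[u/v](R)) → 5
  π[u,a](ρ[a/h](ρ[u/v](R))) → 5
  S → 3
  σ[z='t'](S) → 2
  ρ[g/b](σ[z='t'](S)) → 2
  γ[u; MIN(g)→a](ρ[g/b](σ[z='t'](S))) → 1
  σ[a=6](γ[u; MIN(g)→a](ρ[g/b](σ[z='t'](S)))) → 0
  (π[u,a](ρ[a/h](ρ[u/v](R))) ∪ σ[a=6](γ[u; MIN(g)→a](ρ[g/b](σ[z='t'](S))))) → 5

E1 and E2 produce the same multiset:
u | a
p | 5
s | 8
t | 3
t | 7
t | 8

yes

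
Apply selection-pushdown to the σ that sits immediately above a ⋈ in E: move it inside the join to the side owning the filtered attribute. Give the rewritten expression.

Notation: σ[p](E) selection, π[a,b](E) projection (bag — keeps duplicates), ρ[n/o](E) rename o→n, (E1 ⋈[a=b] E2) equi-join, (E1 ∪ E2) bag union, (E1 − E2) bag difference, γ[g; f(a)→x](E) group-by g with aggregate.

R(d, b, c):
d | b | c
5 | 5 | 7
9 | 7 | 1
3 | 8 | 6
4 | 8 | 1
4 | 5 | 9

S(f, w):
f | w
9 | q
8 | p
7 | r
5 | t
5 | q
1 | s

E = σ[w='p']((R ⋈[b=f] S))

σ filters on w, owned by the right side.
E' = (R ⋈[b=f] σ[w='p'](S))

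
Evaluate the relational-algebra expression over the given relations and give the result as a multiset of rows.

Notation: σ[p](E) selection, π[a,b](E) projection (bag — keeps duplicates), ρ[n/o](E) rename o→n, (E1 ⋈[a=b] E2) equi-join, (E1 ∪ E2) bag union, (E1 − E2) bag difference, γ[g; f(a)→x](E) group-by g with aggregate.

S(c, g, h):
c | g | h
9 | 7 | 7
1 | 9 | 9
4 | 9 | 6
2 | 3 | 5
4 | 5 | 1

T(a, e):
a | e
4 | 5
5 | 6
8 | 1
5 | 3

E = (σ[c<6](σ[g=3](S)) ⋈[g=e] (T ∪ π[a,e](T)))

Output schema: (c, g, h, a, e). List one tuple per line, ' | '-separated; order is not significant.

Subexpression sizes:
  S → 5
  σ[g=3](S) → 1
  σ[c<6](σ[g=3](S)) → 1
  T → 4
  T → 4
  π[a,e](T) → 4
  (T ∪ π[a,e](T)) → 8
  (σ[c<6](σ[g=3](S)) ⋈[g=e] (T ∪ π[a,e](T))) → 2

== RESULT ==
c | g | h | a | e
2 | 3 | 5 | 5 | 3
2 | 3 | 5 | 5 | 3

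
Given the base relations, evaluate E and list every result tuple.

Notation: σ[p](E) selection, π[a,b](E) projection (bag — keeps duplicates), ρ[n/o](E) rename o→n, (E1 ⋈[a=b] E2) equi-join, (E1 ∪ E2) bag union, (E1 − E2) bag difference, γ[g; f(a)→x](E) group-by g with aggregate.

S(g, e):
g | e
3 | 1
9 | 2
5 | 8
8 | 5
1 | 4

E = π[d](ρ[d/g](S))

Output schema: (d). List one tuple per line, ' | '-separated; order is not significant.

Per-node cardinality:
  S → 5
  ρ[d/g](S) → 5
  π[d](ρ[d/g](S)) → 5

== RESULT ==
d
1
3
5
8
9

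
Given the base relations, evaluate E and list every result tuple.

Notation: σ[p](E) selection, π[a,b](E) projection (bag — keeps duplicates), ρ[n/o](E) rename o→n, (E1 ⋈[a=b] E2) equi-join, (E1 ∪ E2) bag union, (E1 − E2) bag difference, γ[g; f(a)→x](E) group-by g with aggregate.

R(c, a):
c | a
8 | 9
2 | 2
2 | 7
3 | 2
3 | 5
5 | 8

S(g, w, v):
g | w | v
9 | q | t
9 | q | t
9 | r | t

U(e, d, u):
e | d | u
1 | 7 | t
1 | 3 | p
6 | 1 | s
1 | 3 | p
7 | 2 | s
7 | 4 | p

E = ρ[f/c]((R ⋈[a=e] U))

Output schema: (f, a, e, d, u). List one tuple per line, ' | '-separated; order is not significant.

Per-node cardinality:
  R → 6
  U → 6
  (R ⋈[a=e] U) → 2
  ρ[f/c]((R ⋈[a=e] U)) → 2

== RESULT ==
f | a | e | d | u
2 | 7 | 7 | 2 | s
2 | 7 | 7 | 4 | p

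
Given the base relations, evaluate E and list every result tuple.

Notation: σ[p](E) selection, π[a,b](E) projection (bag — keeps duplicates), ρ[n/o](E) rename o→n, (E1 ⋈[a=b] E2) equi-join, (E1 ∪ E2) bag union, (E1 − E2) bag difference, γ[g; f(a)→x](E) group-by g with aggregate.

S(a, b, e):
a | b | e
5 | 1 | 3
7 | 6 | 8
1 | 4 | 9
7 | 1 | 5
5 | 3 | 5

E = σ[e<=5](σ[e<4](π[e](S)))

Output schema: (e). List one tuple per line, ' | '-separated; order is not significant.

Per-node cardinality:
  S → 5
  π[e](S) → 5
  σ[e<4](π[e](S)) → 1
  σ[e<=5](σ[e<4](π[e](S))) → 1

== RESULT ==
e
3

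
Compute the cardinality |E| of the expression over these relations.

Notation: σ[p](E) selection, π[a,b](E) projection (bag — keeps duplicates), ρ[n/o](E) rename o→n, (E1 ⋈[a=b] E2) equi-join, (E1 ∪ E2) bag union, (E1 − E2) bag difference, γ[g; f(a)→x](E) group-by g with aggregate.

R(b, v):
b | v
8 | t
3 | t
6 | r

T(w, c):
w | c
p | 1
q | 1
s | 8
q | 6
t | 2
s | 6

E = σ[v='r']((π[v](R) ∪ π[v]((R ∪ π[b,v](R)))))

Stepwise |·|:
  R → 3
  π[v](R) → 3
  R → 3
  R → 3
  π[b,v](R) → 3
  (R ∪ π[b,v](R)) → 6
  π[v]((R ∪ π[b,v](R))) → 6
  (π[v](R) ∪ π[v]((R ∪ π[b,v](R)))) → 9
  σ[v='r']((π[v](R) ∪ π[v]((R ∪ π[b,v](R))))) → 3

|E| = 3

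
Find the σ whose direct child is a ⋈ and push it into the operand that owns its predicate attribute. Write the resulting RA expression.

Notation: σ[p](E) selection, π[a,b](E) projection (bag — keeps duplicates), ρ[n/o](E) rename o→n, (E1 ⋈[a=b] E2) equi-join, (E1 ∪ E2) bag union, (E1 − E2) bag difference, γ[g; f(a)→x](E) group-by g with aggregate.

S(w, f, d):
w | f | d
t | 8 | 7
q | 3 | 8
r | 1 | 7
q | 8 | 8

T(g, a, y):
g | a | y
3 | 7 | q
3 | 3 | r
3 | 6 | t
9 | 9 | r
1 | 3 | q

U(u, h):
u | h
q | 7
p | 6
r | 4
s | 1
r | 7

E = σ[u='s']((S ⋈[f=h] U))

σ filters on u, owned by the right side.
E' = (S ⋈[f=h] σ[u='s'](U))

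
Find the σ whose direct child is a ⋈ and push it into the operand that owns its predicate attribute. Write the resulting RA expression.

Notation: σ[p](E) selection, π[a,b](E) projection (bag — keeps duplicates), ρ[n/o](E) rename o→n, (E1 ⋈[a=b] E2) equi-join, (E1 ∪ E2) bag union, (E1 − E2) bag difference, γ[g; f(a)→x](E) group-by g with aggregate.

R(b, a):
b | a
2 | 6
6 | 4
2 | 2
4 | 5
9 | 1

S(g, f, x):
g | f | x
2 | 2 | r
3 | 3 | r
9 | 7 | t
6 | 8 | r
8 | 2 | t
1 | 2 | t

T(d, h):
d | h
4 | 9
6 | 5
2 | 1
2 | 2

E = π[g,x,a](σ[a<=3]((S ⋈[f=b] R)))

σ filters on a, owned by the right side.
E' = π[g,x,a]((S ⋈[f=b] σ[a<=3](R)))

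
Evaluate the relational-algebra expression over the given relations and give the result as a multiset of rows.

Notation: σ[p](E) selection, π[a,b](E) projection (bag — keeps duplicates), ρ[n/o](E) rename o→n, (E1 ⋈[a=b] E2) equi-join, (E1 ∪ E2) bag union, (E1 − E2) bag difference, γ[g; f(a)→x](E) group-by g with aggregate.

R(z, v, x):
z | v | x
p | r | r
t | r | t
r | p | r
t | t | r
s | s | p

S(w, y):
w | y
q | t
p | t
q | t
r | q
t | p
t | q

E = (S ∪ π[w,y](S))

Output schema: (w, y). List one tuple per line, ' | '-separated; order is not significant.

Subexpression sizes:
  S → 6
  S → 6
  π[w,y](S) → 6
  (S ∪ π[w,y](S)) → 12

== RESULT ==
w | y
p | t
p | t
q | t
q | t
q | t
q | t
r | q
r | q
t | p
t | p
t | q
t | q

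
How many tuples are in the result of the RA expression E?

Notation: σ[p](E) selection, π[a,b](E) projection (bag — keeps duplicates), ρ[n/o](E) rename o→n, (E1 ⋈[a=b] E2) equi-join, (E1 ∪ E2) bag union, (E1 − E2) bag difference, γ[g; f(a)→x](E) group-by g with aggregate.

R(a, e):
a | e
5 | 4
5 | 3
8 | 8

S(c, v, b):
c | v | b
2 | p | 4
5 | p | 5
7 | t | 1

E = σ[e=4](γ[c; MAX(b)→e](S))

Subexpression sizes:
  S → 3
  γ[c; MAX(b)→e](S) → 3
  σ[e=4](γ[c; MAX(b)→e](S)) → 1

|E| = 1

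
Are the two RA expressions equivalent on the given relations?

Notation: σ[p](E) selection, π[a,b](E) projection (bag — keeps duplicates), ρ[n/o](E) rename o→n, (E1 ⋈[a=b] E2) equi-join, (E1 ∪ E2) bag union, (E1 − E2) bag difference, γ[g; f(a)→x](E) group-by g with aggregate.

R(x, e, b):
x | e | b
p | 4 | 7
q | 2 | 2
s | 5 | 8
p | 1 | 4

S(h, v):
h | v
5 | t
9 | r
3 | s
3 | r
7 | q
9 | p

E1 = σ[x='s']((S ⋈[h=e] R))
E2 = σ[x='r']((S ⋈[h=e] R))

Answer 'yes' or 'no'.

E1 stepwise |·|:
  S → 6
  R → 4
  (S ⋈[h=e] R) → 1
  σ[x='s']((S ⋈[h=e] R)) → 1
E2 stepwise |·|:
  S → 6
  R → 4
  (S ⋈[h=e] R) → 1
  σ[x='r']((S ⋈[h=e] R)) → 0

E1 result:
h | v | x | e | b
5 | t | s | 5 | 8
E2 result:
h | v | x | e | b
(0 rows)
Witness: (5, 't', 's', 5, 8) appears 1× in E1 but 0× in E2.

no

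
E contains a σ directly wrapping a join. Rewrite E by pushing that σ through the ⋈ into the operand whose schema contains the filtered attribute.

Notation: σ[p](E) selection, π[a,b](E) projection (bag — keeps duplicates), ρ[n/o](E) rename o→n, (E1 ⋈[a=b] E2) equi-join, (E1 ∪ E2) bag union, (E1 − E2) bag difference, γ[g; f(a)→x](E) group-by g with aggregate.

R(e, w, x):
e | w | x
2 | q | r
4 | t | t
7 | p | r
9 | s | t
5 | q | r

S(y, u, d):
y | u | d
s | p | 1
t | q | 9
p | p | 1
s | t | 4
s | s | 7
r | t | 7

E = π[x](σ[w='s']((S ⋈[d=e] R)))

σ filters on w, owned by the right side.
E' = π[x]((S ⋈[d=e] σ[w='s'](R)))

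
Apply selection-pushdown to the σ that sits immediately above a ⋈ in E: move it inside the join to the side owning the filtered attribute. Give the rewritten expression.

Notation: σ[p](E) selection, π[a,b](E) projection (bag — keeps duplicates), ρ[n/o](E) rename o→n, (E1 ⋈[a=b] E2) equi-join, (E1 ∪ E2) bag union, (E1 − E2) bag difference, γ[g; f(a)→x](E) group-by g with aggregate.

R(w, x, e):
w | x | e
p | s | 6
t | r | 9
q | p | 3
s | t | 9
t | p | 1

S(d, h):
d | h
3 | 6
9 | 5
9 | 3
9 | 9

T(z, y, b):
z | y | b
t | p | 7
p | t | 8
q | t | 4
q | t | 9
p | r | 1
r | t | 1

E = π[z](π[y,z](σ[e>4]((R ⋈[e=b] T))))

σ filters on e, owned by the left side.
E' = π[z](π[y,z]((σ[e>4](R) ⋈[e=b] T)))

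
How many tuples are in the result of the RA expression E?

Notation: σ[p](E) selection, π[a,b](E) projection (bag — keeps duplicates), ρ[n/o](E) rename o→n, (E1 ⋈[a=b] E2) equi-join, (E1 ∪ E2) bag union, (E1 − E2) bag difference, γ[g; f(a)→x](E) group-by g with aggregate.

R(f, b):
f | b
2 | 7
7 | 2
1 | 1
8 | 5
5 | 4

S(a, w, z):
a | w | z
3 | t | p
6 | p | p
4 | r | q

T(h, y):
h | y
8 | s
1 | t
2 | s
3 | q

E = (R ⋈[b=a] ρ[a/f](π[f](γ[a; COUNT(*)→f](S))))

Row counts bottom-up:
  R → 5
  S → 3
  γ[a; COUNT(*)→f](S) → 3
  π[f](γ[a; COUNT(*)→f](S)) → 3
  ρ[a/f](π[f](γ[a; COUNT(*)→f](S))) → 3
  (R ⋈[b=a] ρ[a/f](π[f](γ[a; COUNT(*)→f](S)))) → 3

|E| = 3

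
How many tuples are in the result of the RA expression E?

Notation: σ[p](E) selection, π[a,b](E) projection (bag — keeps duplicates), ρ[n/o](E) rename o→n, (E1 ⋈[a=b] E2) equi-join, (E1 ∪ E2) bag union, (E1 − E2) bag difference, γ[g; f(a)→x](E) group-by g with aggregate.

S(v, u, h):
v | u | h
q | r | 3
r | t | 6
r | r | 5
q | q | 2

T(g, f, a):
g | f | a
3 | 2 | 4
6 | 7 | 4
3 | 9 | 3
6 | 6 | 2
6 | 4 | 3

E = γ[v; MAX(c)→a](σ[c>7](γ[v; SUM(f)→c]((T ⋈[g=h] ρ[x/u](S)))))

Subexpression sizes:
  T → 5
  S → 4
  ρ[x/u](S) → 4
  (T ⋈[g=h] ρ[x/u](S)) → 5
  γ[v; SUM(f)→c]((T ⋈[g=h] ρ[x/u](S))) → 2
  σ[c>7](γ[v; SUM(f)→c]((T ⋈[g=h] ρ[x/u](S)))) → 2
  γ[v; MAX(c)→a](σ[c>7](γ[v; SUM(f)→c]((T ⋈[g=h] ρ[x/u](S))))) → 2

|E| = 2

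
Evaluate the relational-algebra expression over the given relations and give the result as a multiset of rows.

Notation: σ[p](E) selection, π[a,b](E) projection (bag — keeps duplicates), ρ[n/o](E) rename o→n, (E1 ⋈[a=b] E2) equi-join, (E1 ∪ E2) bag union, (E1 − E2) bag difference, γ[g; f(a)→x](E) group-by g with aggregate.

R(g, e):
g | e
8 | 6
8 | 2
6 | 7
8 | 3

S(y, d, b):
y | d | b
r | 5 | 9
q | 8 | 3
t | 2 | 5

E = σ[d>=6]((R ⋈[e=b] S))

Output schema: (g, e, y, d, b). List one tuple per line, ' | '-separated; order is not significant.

Subexpression sizes:
  R → 4
  S → 3
  (R ⋈[e=b] S) → 1
  σ[d>=6]((R ⋈[e=b] S)) → 1

== RESULT ==
g | e | y | d | b
8 | 3 | q | 8 | 3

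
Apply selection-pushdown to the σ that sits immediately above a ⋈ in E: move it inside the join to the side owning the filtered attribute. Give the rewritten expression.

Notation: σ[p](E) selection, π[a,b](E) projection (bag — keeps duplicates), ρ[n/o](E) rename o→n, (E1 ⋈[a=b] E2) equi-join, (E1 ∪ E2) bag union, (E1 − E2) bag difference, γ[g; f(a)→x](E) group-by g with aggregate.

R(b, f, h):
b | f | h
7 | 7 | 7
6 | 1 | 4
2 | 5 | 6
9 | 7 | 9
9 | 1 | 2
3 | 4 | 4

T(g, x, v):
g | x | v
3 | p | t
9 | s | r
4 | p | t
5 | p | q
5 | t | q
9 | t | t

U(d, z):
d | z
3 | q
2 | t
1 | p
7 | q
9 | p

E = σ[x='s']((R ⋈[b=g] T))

σ filters on x, owned by the right side.
E' = (R ⋈[b=g] σ[x='s'](T))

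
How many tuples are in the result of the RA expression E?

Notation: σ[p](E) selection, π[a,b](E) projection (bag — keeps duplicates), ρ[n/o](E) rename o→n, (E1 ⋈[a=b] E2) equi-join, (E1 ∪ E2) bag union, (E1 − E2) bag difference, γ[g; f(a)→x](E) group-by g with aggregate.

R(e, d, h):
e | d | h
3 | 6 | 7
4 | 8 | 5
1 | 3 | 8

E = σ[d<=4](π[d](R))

Per-node cardinality:
  R → 3
  π[d](R) → 3
  σ[d<=4](π[d](R)) → 1

|E| = 1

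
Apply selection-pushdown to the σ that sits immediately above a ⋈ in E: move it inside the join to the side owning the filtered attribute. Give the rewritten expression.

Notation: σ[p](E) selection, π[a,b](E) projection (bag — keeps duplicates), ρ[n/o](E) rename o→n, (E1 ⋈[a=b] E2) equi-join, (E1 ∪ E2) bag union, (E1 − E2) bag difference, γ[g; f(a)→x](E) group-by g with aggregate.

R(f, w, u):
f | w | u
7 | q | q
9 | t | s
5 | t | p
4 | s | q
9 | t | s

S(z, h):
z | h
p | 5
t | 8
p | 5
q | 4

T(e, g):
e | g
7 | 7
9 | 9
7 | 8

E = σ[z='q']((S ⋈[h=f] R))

σ filters on z, owned by the left side.
E' = (σ[z='q'](S) ⋈[h=f] R)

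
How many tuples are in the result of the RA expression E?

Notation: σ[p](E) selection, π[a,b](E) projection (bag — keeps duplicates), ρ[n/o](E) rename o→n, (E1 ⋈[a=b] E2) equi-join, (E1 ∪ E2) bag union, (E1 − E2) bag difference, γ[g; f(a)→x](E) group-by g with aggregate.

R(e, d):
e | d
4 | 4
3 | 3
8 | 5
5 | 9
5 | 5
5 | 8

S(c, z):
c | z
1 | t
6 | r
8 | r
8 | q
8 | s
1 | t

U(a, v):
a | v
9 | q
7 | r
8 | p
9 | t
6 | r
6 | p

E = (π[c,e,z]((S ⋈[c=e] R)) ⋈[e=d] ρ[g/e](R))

Subexpression sizes:
  S → 6
  R → 6
  (S ⋈[c=e] R) → 3
  π[c,e,z]((S ⋈[c=e] R)) → 3
  R → 6
  ρ[g/e](R) → 6
  (π[c,e,z]((S ⋈[c=e] R)) ⋈[e=d] ρ[g/e](R)) → 3

|E| = 3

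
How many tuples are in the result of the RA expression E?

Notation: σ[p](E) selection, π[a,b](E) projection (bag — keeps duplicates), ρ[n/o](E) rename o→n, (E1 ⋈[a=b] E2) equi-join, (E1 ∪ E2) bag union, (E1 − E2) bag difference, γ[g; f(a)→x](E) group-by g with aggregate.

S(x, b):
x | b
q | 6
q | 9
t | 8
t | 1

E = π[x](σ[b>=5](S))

Per-node cardinality:
  S → 4
  σ[b>=5](S) → 3
  π[x](σ[b>=5](S)) → 3

|E| = 3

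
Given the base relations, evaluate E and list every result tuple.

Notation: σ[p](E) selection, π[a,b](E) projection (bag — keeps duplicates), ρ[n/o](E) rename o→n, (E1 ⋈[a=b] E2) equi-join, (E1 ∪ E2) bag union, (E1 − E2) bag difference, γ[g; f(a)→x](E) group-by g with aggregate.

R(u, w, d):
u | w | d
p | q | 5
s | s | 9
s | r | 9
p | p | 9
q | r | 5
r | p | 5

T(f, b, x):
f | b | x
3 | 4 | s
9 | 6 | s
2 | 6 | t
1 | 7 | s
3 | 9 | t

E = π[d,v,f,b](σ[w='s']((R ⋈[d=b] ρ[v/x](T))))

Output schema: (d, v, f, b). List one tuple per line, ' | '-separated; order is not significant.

Per-node cardinality:
  R → 6
  T → 5
  ρ[v/x](T) → 5
  (R ⋈[d=b] ρ[v/x](T)) → 3
  σ[w='s']((R ⋈[d=b] ρ[v/x](T))) → 1
  π[d,v,f,b](σ[w='s']((R ⋈[d=b] ρ[v/x](T)))) → 1

== RESULT ==
d | v | f | b
9 | t | 3 | 9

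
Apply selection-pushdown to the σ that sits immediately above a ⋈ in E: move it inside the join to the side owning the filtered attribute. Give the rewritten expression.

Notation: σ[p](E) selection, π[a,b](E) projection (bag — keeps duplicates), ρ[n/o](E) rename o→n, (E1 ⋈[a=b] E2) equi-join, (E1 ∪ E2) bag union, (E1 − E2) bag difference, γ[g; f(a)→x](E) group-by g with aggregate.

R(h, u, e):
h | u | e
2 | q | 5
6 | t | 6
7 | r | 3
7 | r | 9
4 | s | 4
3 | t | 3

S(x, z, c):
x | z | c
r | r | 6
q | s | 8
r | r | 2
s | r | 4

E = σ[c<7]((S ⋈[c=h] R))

σ filters on c, owned by the left side.
E' = (σ[c<7](S) ⋈[c=h] R)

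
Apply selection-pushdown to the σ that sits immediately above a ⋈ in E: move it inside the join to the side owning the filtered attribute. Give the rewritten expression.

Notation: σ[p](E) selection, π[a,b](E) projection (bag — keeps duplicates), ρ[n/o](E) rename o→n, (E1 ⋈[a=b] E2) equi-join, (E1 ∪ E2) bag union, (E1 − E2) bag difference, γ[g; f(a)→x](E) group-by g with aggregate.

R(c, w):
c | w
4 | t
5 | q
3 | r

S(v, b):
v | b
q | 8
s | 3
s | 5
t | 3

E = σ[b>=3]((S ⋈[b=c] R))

σ filters on b, owned by the left side.
E' = (σ[b>=3](S) ⋈[b=c] R)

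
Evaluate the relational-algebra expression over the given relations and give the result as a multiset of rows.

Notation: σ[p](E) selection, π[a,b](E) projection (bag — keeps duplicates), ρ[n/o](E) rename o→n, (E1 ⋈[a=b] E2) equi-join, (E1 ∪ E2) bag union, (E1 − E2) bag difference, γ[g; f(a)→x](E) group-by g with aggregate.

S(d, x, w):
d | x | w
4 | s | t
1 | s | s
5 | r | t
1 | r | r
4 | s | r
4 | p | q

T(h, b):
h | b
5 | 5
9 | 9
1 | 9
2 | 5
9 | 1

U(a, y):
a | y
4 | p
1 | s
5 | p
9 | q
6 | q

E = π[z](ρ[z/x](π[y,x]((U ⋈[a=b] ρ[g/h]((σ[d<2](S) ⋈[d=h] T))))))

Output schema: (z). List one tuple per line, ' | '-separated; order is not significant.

Subexpression sizes:
  U → 5
  S → 6
  σ[d<2](S) → 2
  T → 5
  (σ[d<2](S) ⋈[d=h] T) → 2
  ρ[g/h]((σ[d<2](S) ⋈[d=h] T)) → 2
  (U ⋈[a=b] ρ[g/h]((σ[d<2](S) ⋈[d=h] T))) → 2
  π[y,x]((U ⋈[a=b] ρ[g/h]((σ[d<2](S) ⋈[d=h] T)))) → 2
  ρ[z/x](π[y,x]((U ⋈[a=b] ρ[g/h]((σ[d<2](S) ⋈[d=h] T))))) → 2
  π[z](ρ[z/x](π[y,x]((U ⋈[a=b] ρ[g/h]((σ[d<2](S) ⋈[d=h] T)))))) → 2

== RESULT ==
z
r
s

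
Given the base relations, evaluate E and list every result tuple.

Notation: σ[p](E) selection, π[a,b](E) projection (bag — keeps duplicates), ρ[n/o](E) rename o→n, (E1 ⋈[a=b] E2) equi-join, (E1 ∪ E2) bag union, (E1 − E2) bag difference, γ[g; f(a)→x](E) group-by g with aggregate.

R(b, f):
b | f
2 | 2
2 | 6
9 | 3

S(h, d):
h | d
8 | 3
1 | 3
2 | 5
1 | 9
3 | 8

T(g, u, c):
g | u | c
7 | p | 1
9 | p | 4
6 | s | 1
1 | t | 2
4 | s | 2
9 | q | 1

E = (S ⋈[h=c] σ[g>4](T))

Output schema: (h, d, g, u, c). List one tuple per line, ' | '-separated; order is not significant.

Per-node cardinality:
  S → 5
  T → 6
  σ[g>4](T) → 4
  (S ⋈[h=c] σ[g>4](T)) → 6

== RESULT ==
h | d | g | u | c
1 | 3 | 6 | s | 1
1 | 3 | 7 | p | 1
1 | 3 | 9 | q | 1
1 | 9 | 6 | s | 1
1 | 9 | 7 | p | 1
1 | 9 | 9 | q | 1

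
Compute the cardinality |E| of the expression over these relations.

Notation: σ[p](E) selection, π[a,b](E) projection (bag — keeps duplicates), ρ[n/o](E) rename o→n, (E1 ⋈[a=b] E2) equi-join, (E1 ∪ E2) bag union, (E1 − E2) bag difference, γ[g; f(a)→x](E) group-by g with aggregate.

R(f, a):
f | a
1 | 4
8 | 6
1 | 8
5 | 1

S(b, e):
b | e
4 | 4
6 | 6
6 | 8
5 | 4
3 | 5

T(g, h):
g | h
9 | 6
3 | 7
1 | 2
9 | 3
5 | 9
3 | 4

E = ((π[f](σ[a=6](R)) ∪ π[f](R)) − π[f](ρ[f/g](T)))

Per-node cardinality:
  R → 4
  σ[a=6](R) → 1
  π[f](σ[a=6](R)) → 1
  R → 4
  π[f](R) → 4
  (π[f](σ[a=6](R)) ∪ π[f](R)) → 5
  T → 6
  ρ[f/g](T) → 6
  π[f](ρ[f/g](T)) → 6
  ((π[f](σ[a=6](R)) ∪ π[f](R)) − π[f](ρ[f/g](T))) → 3

|E| = 3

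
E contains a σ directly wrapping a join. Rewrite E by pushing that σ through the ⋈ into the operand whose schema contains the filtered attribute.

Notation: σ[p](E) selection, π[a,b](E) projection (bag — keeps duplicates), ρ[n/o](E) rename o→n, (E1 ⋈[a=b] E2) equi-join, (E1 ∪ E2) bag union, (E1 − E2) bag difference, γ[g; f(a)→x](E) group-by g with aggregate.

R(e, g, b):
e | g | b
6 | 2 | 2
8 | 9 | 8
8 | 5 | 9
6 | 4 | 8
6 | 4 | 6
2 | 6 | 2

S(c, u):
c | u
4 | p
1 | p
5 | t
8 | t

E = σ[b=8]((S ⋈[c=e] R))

σ filters on b, owned by the right side.
E' = (S ⋈[c=e] σ[b=8](R))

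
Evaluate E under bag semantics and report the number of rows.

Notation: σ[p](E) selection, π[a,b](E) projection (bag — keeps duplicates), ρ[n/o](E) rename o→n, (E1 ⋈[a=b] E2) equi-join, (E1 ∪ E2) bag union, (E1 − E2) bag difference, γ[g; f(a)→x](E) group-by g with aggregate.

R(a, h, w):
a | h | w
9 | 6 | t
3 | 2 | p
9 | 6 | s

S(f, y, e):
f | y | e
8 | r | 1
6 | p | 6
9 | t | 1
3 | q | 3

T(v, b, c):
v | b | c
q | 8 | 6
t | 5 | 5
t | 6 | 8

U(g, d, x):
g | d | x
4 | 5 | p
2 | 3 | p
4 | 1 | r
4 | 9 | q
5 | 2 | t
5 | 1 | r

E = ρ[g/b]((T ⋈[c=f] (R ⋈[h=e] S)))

Per-node cardinality:
  T → 3
  R → 3
  S → 4
  (R ⋈[h=e] S) → 2
  (T ⋈[c=f] (R ⋈[h=e] S)) → 2
  ρ[g/b]((T ⋈[c=f] (R ⋈[h=e] S))) → 2

|E| = 2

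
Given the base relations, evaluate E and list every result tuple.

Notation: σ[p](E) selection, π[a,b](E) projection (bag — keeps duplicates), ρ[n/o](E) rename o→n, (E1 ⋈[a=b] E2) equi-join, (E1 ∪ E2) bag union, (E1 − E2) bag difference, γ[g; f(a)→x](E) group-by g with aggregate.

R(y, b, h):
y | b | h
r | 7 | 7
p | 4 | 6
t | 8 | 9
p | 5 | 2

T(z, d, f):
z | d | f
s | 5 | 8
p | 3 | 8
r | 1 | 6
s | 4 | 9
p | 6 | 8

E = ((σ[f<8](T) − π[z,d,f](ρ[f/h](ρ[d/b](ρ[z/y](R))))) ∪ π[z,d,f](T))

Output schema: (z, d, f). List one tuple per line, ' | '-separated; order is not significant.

Stepwise |·|:
  T → 5
  σ[f<8](T) → 1
  R → 4
  ρ[z/y](R) → 4
  ρ[d/b](ρ[z/y](R)) → 4
  ρ[f/h](ρ[d/b](ρ[z/y](R))) → 4
  π[z,d,f](ρ[f/h](ρ[d/b](ρ[z/y](R)))) → 4
  (σ[f<8](T) − π[z,d,f](ρ[f/h](ρ[d/b](ρ[z/y](R))))) → 1
  T → 5
  π[z,d,f](T) → 5
  ((σ[f<8](T) − π[z,d,f](ρ[f/h](ρ[d/b](ρ[z/y](R))))) ∪ π[z,d,f](T)) → 6

== RESULT ==
z | d | f
p | 3 | 8
p | 6 | 8
r | 1 | 6
r | 1 | 6
s | 4 | 9
s | 5 | 8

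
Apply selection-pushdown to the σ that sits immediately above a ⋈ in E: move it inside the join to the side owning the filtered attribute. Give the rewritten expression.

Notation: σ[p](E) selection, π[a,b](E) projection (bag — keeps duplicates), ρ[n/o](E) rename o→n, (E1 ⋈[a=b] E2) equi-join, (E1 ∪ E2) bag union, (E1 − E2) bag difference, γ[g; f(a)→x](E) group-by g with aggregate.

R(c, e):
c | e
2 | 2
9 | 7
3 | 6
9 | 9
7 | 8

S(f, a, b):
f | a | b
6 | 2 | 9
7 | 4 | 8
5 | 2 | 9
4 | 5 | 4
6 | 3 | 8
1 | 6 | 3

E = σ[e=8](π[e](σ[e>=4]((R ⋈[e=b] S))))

σ filters on e, owned by the left side.
E' = σ[e=8](π[e]((σ[e>=4](R) ⋈[e=b] S)))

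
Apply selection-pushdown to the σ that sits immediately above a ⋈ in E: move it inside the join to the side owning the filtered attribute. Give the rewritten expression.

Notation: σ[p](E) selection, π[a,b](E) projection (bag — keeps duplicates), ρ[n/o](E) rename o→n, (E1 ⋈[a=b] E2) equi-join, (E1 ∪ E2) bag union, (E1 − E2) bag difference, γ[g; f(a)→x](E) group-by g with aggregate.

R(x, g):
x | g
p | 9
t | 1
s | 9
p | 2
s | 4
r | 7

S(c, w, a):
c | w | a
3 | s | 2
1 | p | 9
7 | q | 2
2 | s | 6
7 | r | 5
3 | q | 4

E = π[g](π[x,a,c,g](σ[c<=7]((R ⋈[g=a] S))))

σ filters on c, owned by the right side.
E' = π[g](π[x,a,c,g]((R ⋈[g=a] σ[c<=7](S))))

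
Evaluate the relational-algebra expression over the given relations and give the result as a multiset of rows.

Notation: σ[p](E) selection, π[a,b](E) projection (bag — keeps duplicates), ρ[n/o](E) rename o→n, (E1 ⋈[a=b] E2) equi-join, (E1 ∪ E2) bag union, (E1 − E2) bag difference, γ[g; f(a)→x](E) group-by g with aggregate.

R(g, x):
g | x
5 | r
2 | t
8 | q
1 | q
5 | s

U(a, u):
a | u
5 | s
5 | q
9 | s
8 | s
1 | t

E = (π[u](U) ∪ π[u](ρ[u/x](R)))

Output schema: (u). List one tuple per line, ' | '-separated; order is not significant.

Subexpression sizes:
  U → 5
  π[u](U) → 5
  R → 5
  ρ[u/x](R) → 5
  π[u](ρ[u/x](R)) → 5
  (π[u](U) ∪ π[u](ρ[u/x](R))) → 10

== RESULT ==
u
q
q
q
r
s
s
s
s
t
t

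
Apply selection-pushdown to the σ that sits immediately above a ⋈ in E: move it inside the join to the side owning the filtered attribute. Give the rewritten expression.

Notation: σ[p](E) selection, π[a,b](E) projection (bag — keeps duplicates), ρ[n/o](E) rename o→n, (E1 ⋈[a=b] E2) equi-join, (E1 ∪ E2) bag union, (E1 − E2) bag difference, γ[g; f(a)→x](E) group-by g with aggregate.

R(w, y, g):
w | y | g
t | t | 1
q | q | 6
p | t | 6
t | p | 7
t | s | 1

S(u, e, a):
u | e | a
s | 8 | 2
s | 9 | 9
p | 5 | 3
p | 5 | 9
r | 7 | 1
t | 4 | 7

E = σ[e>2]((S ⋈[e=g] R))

σ filters on e, owned by the left side.
E' = (σ[e>2](S) ⋈[e=g] R)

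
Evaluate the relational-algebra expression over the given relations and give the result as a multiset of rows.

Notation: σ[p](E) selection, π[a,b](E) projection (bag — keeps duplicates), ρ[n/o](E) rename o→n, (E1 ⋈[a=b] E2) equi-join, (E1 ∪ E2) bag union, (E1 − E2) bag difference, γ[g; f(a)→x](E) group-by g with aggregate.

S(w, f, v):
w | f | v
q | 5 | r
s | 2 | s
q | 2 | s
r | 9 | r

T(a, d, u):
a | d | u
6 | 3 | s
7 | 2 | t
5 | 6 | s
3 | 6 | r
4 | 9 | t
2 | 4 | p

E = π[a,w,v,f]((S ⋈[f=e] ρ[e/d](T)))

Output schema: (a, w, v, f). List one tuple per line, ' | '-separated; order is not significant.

Stepwise |·|:
  S → 4
  T → 6
  ρ[e/d](T) → 6
  (S ⋈[f=e] ρ[e/d](T)) → 3
  π[a,w,v,f]((S ⋈[f=e] ρ[e/d](T))) → 3

== RESULT ==
a | w | v | f
4 | r | r | 9
7 | q | s | 2
7 | s | s | 2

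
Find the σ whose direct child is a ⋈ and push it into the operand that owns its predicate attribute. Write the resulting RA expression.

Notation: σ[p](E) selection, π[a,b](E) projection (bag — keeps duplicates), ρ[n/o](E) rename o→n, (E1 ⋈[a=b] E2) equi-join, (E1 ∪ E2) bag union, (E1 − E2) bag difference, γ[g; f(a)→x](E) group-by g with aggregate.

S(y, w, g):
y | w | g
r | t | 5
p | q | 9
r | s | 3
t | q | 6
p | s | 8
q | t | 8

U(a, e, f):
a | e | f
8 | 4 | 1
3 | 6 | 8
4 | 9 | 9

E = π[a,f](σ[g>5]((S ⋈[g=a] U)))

σ filters on g, owned by the left side.
E' = π[a,f]((σ[g>5](S) ⋈[g=a] U))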